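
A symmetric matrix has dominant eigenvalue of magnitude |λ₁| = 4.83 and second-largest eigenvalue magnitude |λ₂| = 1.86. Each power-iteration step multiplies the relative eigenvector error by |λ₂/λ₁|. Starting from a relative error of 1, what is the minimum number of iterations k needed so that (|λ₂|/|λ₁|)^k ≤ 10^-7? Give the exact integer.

|λ₂/λ₁| = 1.86/4.83 = 0.38509
Need k ≥ ln(10^-7) / ln(0.38509) = -16.1181 / -0.9543 ≈ 16.890
Smallest integer k satisfying the bound: 17

17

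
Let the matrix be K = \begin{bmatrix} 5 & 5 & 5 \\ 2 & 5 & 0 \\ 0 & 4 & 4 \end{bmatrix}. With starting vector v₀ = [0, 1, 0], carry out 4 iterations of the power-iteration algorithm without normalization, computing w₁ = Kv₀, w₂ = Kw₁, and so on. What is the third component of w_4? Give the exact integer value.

w1 = Kv₀ = (5·0 + 5·1 + 5·0; 2·0 + 5·1 + 0·0; 0·0 + 4·1 + 4·0) = (5, 5, 4)
w2 = Kw1 = (5·5 + 5·5 + 5·4; 2·5 + 5·5 + 0·4; 0·5 + 4·5 + 4·4) = (70, 35, 36)
w3 = Kw2 = (705, 315, 284)
w4 = Kw3 = (6520, 2985, 2396)
The requested component of w4 is 2396.

2396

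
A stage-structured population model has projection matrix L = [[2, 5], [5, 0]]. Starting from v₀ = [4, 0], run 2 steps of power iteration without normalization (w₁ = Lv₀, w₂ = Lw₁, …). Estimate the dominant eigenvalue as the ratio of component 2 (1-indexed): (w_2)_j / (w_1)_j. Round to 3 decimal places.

w1 = Lv₀ = (2·4 + 5·0; 5·4 + 0·0) = (8, 20)
w2 = Lw1 = (2·8 + 5·20; 5·8 + 0·20) = (116, 40)
Ratio at component: 40 / 20 = 2.000

2.000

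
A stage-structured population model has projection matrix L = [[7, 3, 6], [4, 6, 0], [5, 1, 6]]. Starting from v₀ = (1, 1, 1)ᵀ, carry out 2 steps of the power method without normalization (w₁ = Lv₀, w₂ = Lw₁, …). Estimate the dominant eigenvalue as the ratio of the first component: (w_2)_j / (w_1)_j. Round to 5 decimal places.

w1 = Lv₀ = (16, 10, 12)
w2 = Lw1 = (214, 124, 162)
Ratio at component: 214 / 16 = 13.37500

λ ≈ 13.37500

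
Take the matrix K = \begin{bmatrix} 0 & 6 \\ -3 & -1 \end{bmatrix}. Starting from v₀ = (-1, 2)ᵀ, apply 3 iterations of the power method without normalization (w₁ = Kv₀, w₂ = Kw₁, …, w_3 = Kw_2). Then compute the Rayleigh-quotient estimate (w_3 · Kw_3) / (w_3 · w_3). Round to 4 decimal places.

λ ≈ -0.2622

w1 = Kv₀ = (0·(-1) + 6·2; (-3)·(-1) + (-1)·2) = (12, 1)
w2 = Kw1 = (0·12 + 6·1; (-3)·12 + (-1)·1) = (6, -37)
w3 = Kw2 = (-222, 19)
Kw3 = (114, 647)
w3·Kw3 = (-222)·114 + 19·647 = -13015; w3·w3 = (-222)·(-222) + 19·19 = 49645
λ ≈ -13015/49645 = -0.2622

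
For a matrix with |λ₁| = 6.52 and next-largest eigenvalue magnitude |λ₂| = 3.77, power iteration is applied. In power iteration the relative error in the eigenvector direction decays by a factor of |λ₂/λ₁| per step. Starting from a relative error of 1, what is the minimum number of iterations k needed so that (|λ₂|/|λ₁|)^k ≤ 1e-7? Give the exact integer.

|λ₂/λ₁| = 3.77/6.52 = 0.57822
Need k ≥ ln(1e-7) / ln(0.57822) = -16.1181 / -0.5478 ≈ 29.423
Smallest integer k satisfying the bound: 30

30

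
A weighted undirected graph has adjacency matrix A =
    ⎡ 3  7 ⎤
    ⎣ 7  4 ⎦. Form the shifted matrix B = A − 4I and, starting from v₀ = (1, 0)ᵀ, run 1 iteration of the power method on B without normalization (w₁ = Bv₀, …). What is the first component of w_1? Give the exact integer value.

B = A − 4I has rows (-1, 7); (7, 0)
w1 = Bv₀ = ((-1)·1 + 7·0; 7·1 + 0·0) = (-1, 7)
Requested component of w1: -1

-1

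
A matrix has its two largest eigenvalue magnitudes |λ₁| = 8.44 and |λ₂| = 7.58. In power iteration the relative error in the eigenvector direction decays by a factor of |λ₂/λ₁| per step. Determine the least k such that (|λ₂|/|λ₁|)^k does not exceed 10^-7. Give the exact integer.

150

|λ₂/λ₁| = 7.58/8.44 = 0.89810
Need k ≥ ln(10^-7) / ln(0.89810) = -16.1181 / -0.1075 ≈ 149.979
Smallest integer k satisfying the bound: 150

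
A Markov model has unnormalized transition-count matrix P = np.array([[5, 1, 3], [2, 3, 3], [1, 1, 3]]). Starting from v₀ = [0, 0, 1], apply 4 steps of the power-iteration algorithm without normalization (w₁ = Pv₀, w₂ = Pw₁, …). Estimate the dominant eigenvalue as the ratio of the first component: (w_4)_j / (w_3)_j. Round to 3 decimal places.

w1 = Pv₀ = (5·0 + 1·0 + 3·1; 2·0 + 3·0 + 3·1; 1·0 + 1·0 + 3·1) = (3, 3, 3)
w2 = Pw1 = (5·3 + 1·3 + 3·3; 2·3 + 3·3 + 3·3; 1·3 + 1·3 + 3·3) = (27, 24, 15)
w3 = Pw2 = (204, 171, 96)
w4 = Pw3 = (1479, 1209, 663)
Ratio at component: 1479 / 204 = 7.250

λ ≈ 7.250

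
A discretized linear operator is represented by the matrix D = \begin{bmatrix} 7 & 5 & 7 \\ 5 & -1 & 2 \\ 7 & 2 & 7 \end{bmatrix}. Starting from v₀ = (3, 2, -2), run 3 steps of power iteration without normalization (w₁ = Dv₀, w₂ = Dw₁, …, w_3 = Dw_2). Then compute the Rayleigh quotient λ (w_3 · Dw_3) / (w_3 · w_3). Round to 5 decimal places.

λ ≈ 15.51036

w1 = Dv₀ = (7·3 + 5·2 + 7·(-2); 5·3 + (-1)·2 + 2·(-2); 7·3 + 2·2 + 7·(-2)) = (17, 9, 11)
w2 = Dw1 = (7·17 + 5·9 + 7·11; 5·17 + (-1)·9 + 2·11; 7·17 + 2·9 + 7·11) = (241, 98, 214)
w3 = Dw2 = (3675, 1535, 3381)
Dw3 = (57067, 23602, 52462)
w3·Dw3 = 3675·57067 + 1535·23602 + 3381·52462 = 423324317; w3·w3 = 3675·3675 + 1535·1535 + 3381·3381 = 27293011
λ ≈ 423324317/27293011 = 15.51036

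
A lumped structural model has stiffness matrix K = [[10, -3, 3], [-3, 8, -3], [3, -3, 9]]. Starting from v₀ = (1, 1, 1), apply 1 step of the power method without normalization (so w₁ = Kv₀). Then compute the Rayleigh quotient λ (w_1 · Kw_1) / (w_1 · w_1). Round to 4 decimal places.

w1 = Kv₀ = (10·1 + (-3)·1 + 3·1; (-3)·1 + 8·1 + (-3)·1; 3·1 + (-3)·1 + 9·1) = (10, 2, 9)
Kw1 = (121, -41, 105)
w1·Kw1 = 10·121 + 2·(-41) + 9·105 = 2073; w1·w1 = 10·10 + 2·2 + 9·9 = 185
λ ≈ 2073/185 = 11.2054

λ ≈ 11.2054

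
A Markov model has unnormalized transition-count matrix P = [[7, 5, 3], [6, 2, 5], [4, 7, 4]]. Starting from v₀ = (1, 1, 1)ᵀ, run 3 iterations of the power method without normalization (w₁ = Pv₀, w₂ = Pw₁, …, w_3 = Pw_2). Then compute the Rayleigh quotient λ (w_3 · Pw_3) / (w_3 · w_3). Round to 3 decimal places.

w1 = Pv₀ = (7·1 + 5·1 + 3·1; 6·1 + 2·1 + 5·1; 4·1 + 7·1 + 4·1) = (15, 13, 15)
w2 = Pw1 = (7·15 + 5·13 + 3·15; 6·15 + 2·13 + 5·15; 4·15 + 7·13 + 4·15) = (215, 191, 211)
w3 = Pw2 = (3093, 2727, 3041)
Pw3 = (44409, 39217, 43625)
w3·Pw3 = 3093·44409 + 2727·39217 + 3041·43625 = 376965421; w3·w3 = 3093·3093 + 2727·2727 + 3041·3041 = 26250859
λ ≈ 376965421/26250859 = 14.360

λ ≈ 14.360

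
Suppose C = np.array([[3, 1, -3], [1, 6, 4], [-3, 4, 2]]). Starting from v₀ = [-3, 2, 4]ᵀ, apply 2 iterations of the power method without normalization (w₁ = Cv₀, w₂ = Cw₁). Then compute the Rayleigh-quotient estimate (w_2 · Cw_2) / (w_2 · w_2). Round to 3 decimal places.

w1 = Cv₀ = (3·(-3) + 1·2 + (-3)·4; 1·(-3) + 6·2 + 4·4; (-3)·(-3) + 4·2 + 2·4) = (-19, 25, 25)
w2 = Cw1 = (3·(-19) + 1·25 + (-3)·25; 1·(-19) + 6·25 + 4·25; (-3)·(-19) + 4·25 + 2·25) = (-107, 231, 207)
Cw2 = (-711, 2107, 1659)
w2·Cw2 = (-107)·(-711) + 231·2107 + 207·1659 = 906207; w2·w2 = (-107)·(-107) + 231·231 + 207·207 = 107659
λ ≈ 906207/107659 = 8.417

8.417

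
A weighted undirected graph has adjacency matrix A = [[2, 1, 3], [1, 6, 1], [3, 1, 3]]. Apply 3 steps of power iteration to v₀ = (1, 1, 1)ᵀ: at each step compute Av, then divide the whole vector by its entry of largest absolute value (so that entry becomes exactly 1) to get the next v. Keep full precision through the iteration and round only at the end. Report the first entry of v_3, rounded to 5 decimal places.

0.62555

Av0 = (6.000000, 8.000000, 7.000000); divide by 8.000000 → v1 = (0.750000, 1.000000, 0.875000)
Av1 = (5.125000, 7.625000, 5.875000); divide by 7.625000 → v2 = (0.672131, 1.000000, 0.770492)
Av2 = (4.655738, 7.442623, 5.327869); divide by 7.442623 → v3 = (0.625551, 1.000000, 0.715859)
Requested entry of v3: 284/454 = 0.62555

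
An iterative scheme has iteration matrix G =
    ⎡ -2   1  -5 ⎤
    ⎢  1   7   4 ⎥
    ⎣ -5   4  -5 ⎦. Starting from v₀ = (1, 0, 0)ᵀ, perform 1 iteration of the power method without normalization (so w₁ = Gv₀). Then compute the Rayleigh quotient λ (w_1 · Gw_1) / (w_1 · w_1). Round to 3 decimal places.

w1 = Gv₀ = (-2, 1, -5)
Gw1 = (30, -15, 39)
w1·Gw1 = (-2)·30 + 1·(-15) + (-5)·39 = -270; w1·w1 = (-2)·(-2) + 1·1 + (-5)·(-5) = 30
λ ≈ -270/30 = -9.000

λ ≈ -9.000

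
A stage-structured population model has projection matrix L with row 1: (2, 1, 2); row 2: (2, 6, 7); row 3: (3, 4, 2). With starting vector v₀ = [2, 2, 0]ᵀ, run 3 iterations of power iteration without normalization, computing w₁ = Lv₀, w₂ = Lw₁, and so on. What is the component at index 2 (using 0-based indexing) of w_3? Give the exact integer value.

w1 = Lv₀ = (2·2 + 1·2 + 2·0; 2·2 + 6·2 + 7·0; 3·2 + 4·2 + 2·0) = (6, 16, 14)
w2 = Lw1 = (2·6 + 1·16 + 2·14; 2·6 + 6·16 + 7·14; 3·6 + 4·16 + 2·14) = (56, 206, 110)
w3 = Lw2 = (538, 2118, 1212)
The requested component of w3 is 1212.

1212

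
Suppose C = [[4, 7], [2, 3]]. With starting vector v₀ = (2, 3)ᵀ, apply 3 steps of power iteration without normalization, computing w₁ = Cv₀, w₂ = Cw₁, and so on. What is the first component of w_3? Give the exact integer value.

1507

w1 = Cv₀ = (4·2 + 7·3; 2·2 + 3·3) = (29, 13)
w2 = Cw1 = (4·29 + 7·13; 2·29 + 3·13) = (207, 97)
w3 = Cw2 = (1507, 705)
The requested component of w3 is 1507.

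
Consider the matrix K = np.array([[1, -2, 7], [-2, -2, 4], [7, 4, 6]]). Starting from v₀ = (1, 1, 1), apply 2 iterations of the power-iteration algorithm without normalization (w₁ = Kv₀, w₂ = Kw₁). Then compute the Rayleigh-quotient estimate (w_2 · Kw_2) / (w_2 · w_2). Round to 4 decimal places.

w1 = Kv₀ = (1·1 + (-2)·1 + 7·1; (-2)·1 + (-2)·1 + 4·1; 7·1 + 4·1 + 6·1) = (6, 0, 17)
w2 = Kw1 = (1·6 + (-2)·0 + 7·17; (-2)·6 + (-2)·0 + 4·17; 7·6 + 4·0 + 6·17) = (125, 56, 144)
Kw2 = (1021, 214, 1963)
w2·Kw2 = 125·1021 + 56·214 + 144·1963 = 422281; w2·w2 = 125·125 + 56·56 + 144·144 = 39497
λ ≈ 422281/39497 = 10.6915

10.6915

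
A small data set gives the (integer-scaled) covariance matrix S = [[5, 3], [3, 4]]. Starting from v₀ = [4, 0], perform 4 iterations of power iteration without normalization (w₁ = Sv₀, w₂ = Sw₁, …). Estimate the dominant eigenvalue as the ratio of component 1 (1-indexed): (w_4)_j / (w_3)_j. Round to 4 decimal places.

7.5100

w1 = Sv₀ = (20, 12)
w2 = Sw1 = (136, 108)
w3 = Sw2 = (1004, 840)
w4 = Sw3 = (7540, 6372)
Ratio at component: 7540 / 1004 = 7.5100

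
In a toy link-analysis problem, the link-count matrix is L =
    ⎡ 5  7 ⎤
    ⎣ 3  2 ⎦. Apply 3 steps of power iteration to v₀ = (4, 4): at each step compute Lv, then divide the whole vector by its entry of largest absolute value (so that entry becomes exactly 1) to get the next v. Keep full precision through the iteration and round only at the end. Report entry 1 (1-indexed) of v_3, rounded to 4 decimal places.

Lv0 = (48.00000, 20.00000); divide by 48.00000 → v1 = (1.00000, 0.41667)
Lv1 = (7.91667, 3.83333); divide by 7.91667 → v2 = (1.00000, 0.48421)
Lv2 = (8.38947, 3.96842); divide by 8.38947 → v3 = (1.00000, 0.47302)
Requested entry of v3: 3188/3188 = 1.0000

1.0000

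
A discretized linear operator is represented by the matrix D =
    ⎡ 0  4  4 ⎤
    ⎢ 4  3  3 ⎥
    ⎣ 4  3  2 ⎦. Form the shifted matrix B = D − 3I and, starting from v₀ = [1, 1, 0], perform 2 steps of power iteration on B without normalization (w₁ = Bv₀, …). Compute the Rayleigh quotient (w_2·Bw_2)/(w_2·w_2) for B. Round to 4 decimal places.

B = D − 3I has rows (-3, 4, 4); (4, 0, 3); (4, 3, -1)
w1 = Bv₀ = ((-3)·1 + 4·1 + 4·0; 4·1 + 0·1 + 3·0; 4·1 + 3·1 + (-1)·0) = (1, 4, 7)
w2 = Bw1 = ((-3)·1 + 4·4 + 4·7; 4·1 + 0·4 + 3·7; 4·1 + 3·4 + (-1)·7) = (41, 25, 9)
Bw2 = (13, 191, 230)
w2·Bw2 = 7378; w2·w2 = 2387; μ ≈ 7378/2387 = 3.0909

μ ≈ 3.0909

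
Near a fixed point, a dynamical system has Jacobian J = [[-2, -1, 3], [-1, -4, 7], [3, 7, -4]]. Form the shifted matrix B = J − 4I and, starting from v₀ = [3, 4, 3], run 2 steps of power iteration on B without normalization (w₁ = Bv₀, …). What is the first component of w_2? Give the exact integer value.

B = J − 4I has rows (-6, -1, 3); (-1, -8, 7); (3, 7, -8)
w1 = Bv₀ = ((-6)·3 + (-1)·4 + 3·3; (-1)·3 + (-8)·4 + 7·3; 3·3 + 7·4 + (-8)·3) = (-13, -14, 13)
w2 = Bw1 = ((-6)·(-13) + (-1)·(-14) + 3·13; (-1)·(-13) + (-8)·(-14) + 7·13; 3·(-13) + 7·(-14) + (-8)·13) = (131, 216, -241)
Requested component of w2: 131

131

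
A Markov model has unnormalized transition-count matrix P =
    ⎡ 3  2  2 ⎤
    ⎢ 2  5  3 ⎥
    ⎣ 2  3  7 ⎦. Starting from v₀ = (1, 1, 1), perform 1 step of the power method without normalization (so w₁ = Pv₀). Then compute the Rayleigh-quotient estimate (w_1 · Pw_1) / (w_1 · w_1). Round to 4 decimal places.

w1 = Pv₀ = (3·1 + 2·1 + 2·1; 2·1 + 5·1 + 3·1; 2·1 + 3·1 + 7·1) = (7, 10, 12)
Pw1 = (65, 100, 128)
w1·Pw1 = 7·65 + 10·100 + 12·128 = 2991; w1·w1 = 7·7 + 10·10 + 12·12 = 293
λ ≈ 2991/293 = 10.2082

λ ≈ 10.2082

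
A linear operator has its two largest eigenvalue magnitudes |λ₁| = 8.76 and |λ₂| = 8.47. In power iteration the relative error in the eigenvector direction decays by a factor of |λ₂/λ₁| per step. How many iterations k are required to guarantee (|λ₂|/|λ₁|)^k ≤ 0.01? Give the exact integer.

|λ₂/λ₁| = 8.47/8.76 = 0.96689
Need k ≥ ln(0.01) / ln(0.96689) = -4.6052 / -0.0337 ≈ 136.792
Smallest integer k satisfying the bound: 137

137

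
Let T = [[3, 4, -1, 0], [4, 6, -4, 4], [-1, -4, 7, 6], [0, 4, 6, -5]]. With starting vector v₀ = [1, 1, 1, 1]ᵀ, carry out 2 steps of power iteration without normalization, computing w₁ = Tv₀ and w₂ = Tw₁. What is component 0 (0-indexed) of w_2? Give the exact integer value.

50

w1 = Tv₀ = (6, 10, 8, 5)
w2 = Tw1 = (50, 72, 40, 63)
The requested component of w2 is 50.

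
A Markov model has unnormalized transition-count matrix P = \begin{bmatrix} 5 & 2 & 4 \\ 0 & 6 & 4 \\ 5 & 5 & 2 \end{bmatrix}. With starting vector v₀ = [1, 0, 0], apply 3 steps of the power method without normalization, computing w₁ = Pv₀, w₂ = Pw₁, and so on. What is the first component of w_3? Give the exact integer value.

w1 = Pv₀ = (5·1 + 2·0 + 4·0; 0·1 + 6·0 + 4·0; 5·1 + 5·0 + 2·0) = (5, 0, 5)
w2 = Pw1 = (5·5 + 2·0 + 4·5; 0·5 + 6·0 + 4·5; 5·5 + 5·0 + 2·5) = (45, 20, 35)
w3 = Pw2 = (405, 260, 395)
The requested component of w3 is 405.

405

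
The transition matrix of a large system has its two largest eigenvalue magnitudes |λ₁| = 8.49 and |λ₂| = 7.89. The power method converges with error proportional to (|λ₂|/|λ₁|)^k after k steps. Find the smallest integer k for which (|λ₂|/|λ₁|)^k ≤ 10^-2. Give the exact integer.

|λ₂/λ₁| = 7.89/8.49 = 0.92933
Need k ≥ ln(10^-2) / ln(0.92933) = -4.6052 / -0.0733 ≈ 62.832
Smallest integer k satisfying the bound: 63

63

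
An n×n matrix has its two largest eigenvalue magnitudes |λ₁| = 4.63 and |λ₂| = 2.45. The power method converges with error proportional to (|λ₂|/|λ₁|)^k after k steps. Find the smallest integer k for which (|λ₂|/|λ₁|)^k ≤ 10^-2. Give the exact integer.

8

|λ₂/λ₁| = 2.45/4.63 = 0.52916
Need k ≥ ln(10^-2) / ln(0.52916) = -4.6052 / -0.6365 ≈ 7.235
Smallest integer k satisfying the bound: 8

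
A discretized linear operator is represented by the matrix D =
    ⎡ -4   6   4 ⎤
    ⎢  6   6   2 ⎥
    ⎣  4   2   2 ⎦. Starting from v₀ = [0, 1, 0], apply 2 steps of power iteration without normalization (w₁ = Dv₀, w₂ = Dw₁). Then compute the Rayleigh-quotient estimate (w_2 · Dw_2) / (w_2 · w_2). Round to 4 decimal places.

w1 = Dv₀ = ((-4)·0 + 6·1 + 4·0; 6·0 + 6·1 + 2·0; 4·0 + 2·1 + 2·0) = (6, 6, 2)
w2 = Dw1 = ((-4)·6 + 6·6 + 4·2; 6·6 + 6·6 + 2·2; 4·6 + 2·6 + 2·2) = (20, 76, 40)
Dw2 = (536, 656, 312)
w2·Dw2 = 20·536 + 76·656 + 40·312 = 73056; w2·w2 = 20·20 + 76·76 + 40·40 = 7776
λ ≈ 73056/7776 = 9.3951

λ ≈ 9.3951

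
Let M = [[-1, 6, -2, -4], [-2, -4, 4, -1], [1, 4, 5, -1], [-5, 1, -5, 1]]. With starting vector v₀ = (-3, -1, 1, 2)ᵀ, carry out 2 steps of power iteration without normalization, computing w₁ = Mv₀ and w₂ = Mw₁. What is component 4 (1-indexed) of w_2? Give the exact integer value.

108

w1 = Mv₀ = (-13, 12, -4, 11)
w2 = Mw1 = (49, -49, 4, 108)
The requested component of w2 is 108.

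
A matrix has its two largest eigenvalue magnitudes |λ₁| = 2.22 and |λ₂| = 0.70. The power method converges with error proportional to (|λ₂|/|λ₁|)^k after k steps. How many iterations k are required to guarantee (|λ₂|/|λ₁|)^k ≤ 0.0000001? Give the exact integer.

|λ₂/λ₁| = 0.70/2.22 = 0.31532
Need k ≥ ln(0.0000001) / ln(0.31532) = -16.1181 / -1.1542 ≈ 13.965
Smallest integer k satisfying the bound: 14

14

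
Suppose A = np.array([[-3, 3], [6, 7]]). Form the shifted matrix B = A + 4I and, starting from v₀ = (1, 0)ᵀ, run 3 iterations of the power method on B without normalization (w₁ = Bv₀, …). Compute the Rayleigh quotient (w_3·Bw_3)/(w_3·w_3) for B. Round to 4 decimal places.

12.5569

B = A + 4I has rows (1, 3); (6, 11)
w1 = Bv₀ = (1·1 + 3·0; 6·1 + 11·0) = (1, 6)
w2 = Bw1 = (1·1 + 3·6; 6·1 + 11·6) = (19, 72)
w3 = Bw2 = (235, 906)
Bw3 = (2953, 11376)
w3·Bw3 = 11000611; w3·w3 = 876061; μ ≈ 11000611/876061 = 12.5569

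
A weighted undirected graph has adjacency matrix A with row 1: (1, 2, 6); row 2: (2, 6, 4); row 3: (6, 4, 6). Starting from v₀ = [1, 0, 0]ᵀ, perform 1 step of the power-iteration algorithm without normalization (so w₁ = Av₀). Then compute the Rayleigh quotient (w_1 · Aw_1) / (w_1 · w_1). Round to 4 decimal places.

10.1707

w1 = Av₀ = (1, 2, 6)
Aw1 = (41, 38, 50)
w1·Aw1 = 1·41 + 2·38 + 6·50 = 417; w1·w1 = 1·1 + 2·2 + 6·6 = 41
λ ≈ 417/41 = 10.1707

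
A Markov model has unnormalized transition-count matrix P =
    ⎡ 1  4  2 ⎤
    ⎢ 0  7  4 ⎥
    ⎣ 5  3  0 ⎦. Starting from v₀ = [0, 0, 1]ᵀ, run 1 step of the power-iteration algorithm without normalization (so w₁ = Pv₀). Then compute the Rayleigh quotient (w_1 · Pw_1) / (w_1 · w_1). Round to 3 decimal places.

w1 = Pv₀ = (1·0 + 4·0 + 2·1; 0·0 + 7·0 + 4·1; 5·0 + 3·0 + 0·1) = (2, 4, 0)
Pw1 = (18, 28, 22)
w1·Pw1 = 2·18 + 4·28 + 0·22 = 148; w1·w1 = 2·2 + 4·4 + 0·0 = 20
λ ≈ 148/20 = 7.400

7.400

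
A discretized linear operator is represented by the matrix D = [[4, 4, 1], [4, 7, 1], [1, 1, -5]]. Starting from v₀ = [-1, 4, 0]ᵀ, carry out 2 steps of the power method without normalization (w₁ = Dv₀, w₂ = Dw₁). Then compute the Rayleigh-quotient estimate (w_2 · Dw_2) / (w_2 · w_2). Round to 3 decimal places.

w1 = Dv₀ = (12, 24, 3)
w2 = Dw1 = (147, 219, 21)
Dw2 = (1485, 2142, 261)
w2·Dw2 = 147·1485 + 219·2142 + 21·261 = 692874; w2·w2 = 147·147 + 219·219 + 21·21 = 70011
λ ≈ 692874/70011 = 9.897

9.897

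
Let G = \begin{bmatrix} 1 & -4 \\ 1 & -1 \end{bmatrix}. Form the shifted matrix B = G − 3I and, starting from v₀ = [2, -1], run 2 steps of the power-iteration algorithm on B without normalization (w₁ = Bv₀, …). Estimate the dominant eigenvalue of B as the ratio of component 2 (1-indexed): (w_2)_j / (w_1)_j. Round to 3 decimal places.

B = G − 3I has rows (-2, -4); (1, -4)
w1 = Bv₀ = (0, 6)
w2 = Bw1 = (-24, -24)
Ratio: -24/6 = -4.000

μ ≈ -4.000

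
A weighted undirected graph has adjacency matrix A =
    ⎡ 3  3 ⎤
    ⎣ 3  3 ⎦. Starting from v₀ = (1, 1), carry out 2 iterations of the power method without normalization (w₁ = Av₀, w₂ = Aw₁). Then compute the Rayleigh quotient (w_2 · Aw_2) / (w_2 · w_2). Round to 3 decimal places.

λ ≈ 6.000

w1 = Av₀ = (6, 6)
w2 = Aw1 = (36, 36)
Aw2 = (216, 216)
w2·Aw2 = 36·216 + 36·216 = 15552; w2·w2 = 36·36 + 36·36 = 2592
λ ≈ 15552/2592 = 6.000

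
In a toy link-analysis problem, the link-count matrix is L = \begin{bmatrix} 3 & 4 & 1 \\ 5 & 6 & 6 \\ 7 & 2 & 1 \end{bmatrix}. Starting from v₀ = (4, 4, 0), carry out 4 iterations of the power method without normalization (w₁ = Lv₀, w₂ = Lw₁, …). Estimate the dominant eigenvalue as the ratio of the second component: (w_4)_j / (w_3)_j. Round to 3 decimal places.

11.651

w1 = Lv₀ = (3·4 + 4·4 + 1·0; 5·4 + 6·4 + 6·0; 7·4 + 2·4 + 1·0) = (28, 44, 36)
w2 = Lw1 = (3·28 + 4·44 + 1·36; 5·28 + 6·44 + 6·36; 7·28 + 2·44 + 1·36) = (296, 620, 320)
w3 = Lw2 = (3688, 7120, 3632)
w4 = Lw3 = (43176, 82952, 43688)
Ratio at component: 82952 / 7120 = 11.651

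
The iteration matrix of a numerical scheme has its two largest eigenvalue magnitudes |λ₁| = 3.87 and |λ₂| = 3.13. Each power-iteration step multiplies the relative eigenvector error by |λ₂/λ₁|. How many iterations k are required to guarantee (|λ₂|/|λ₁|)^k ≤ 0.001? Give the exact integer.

|λ₂/λ₁| = 3.13/3.87 = 0.80879
Need k ≥ ln(0.001) / ln(0.80879) = -6.9078 / -0.2122 ≈ 32.550
Smallest integer k satisfying the bound: 33

33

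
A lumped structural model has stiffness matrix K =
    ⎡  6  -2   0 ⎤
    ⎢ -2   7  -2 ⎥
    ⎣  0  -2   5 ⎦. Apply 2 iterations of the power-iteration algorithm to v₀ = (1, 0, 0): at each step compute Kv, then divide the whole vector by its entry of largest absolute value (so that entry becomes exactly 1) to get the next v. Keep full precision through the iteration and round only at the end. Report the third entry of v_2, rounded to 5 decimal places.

0.10000

Kv0 = (6.000000, -2.000000, 0.000000); divide by 6.000000 → v1 = (1.000000, -0.333333, 0.000000)
Kv1 = (6.666667, -4.333333, 0.666667); divide by 6.666667 → v2 = (1.000000, -0.650000, 0.100000)
Requested entry of v2: 4/40 = 0.10000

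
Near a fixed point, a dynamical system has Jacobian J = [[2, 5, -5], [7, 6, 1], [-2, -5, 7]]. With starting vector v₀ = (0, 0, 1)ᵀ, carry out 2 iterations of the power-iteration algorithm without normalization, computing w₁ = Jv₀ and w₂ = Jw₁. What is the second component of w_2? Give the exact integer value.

-22

w1 = Jv₀ = (-5, 1, 7)
w2 = Jw1 = (-40, -22, 54)
The requested component of w2 is -22.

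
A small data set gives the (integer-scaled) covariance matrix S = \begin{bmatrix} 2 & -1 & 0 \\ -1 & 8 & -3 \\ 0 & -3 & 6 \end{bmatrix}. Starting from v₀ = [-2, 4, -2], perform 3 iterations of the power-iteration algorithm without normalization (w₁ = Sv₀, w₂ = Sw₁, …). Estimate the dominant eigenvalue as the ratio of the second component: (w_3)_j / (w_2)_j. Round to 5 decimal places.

w1 = Sv₀ = (-8, 40, -24)
w2 = Sw1 = (-56, 400, -264)
w3 = Sw2 = (-512, 4048, -2784)
Ratio at component: 4048 / 400 = 10.12000

10.12000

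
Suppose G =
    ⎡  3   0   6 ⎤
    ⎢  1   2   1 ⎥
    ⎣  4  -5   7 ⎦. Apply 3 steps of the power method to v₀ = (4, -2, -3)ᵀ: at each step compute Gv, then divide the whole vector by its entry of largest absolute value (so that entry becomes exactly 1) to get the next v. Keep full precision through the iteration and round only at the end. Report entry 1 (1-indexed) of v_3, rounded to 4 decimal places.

0.7245

Gv0 = (-6.00000, -3.00000, 5.00000); divide by -6.00000 → v1 = (1.00000, 0.50000, -0.83333)
Gv1 = (-2.00000, 1.16667, -4.33333); divide by -4.33333 → v2 = (0.46154, -0.26923, 1.00000)
Gv2 = (7.38462, 0.92308, 10.19231); divide by 10.19231 → v3 = (0.72453, 0.09057, 1.00000)
Requested entry of v3: 192/265 = 0.7245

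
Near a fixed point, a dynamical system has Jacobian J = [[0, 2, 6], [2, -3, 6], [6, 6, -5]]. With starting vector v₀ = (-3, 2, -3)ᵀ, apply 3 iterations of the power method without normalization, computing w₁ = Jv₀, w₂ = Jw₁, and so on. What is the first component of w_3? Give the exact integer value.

-1622

w1 = Jv₀ = (-14, -30, 9)
w2 = Jw1 = (-6, 116, -309)
w3 = Jw2 = (-1622, -2214, 2205)
The requested component of w3 is -1622.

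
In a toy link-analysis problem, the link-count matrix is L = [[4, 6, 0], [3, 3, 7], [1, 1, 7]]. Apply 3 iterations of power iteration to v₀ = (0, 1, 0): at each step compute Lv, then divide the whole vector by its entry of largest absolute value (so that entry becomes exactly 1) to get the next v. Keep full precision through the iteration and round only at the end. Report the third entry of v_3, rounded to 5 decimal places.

Lv0 = (6.000000, 3.000000, 1.000000); divide by 6.000000 → v1 = (1.000000, 0.500000, 0.166667)
Lv1 = (7.000000, 5.666667, 2.666667); divide by 7.000000 → v2 = (1.000000, 0.809524, 0.380952)
Lv2 = (8.857143, 8.095238, 4.476190); divide by 8.857143 → v3 = (1.000000, 0.913978, 0.505376)
Requested entry of v3: 188/372 = 0.50538

0.50538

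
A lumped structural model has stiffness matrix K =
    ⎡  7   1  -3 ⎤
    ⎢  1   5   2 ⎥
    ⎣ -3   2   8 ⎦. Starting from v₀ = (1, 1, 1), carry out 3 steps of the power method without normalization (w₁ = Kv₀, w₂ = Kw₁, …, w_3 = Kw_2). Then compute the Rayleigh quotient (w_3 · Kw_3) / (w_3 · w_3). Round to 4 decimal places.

8.5048

w1 = Kv₀ = (5, 8, 7)
w2 = Kw1 = (22, 59, 57)
w3 = Kw2 = (42, 431, 508)
Kw3 = (-799, 3213, 4800)
w3·Kw3 = 42·(-799) + 431·3213 + 508·4800 = 3789645; w3·w3 = 42·42 + 431·431 + 508·508 = 445589
λ ≈ 3789645/445589 = 8.5048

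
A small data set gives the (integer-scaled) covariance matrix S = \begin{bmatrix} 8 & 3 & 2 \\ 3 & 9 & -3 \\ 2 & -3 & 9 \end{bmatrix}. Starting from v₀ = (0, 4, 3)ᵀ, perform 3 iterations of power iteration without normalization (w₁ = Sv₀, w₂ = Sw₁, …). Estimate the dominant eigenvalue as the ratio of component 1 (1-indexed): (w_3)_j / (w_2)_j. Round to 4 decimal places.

λ ≈ 11.6706

w1 = Sv₀ = (8·0 + 3·4 + 2·3; 3·0 + 9·4 + (-3)·3; 2·0 + (-3)·4 + 9·3) = (18, 27, 15)
w2 = Sw1 = (8·18 + 3·27 + 2·15; 3·18 + 9·27 + (-3)·15; 2·18 + (-3)·27 + 9·15) = (255, 252, 90)
w3 = Sw2 = (2976, 2763, 564)
Ratio at component: 2976 / 255 = 11.6706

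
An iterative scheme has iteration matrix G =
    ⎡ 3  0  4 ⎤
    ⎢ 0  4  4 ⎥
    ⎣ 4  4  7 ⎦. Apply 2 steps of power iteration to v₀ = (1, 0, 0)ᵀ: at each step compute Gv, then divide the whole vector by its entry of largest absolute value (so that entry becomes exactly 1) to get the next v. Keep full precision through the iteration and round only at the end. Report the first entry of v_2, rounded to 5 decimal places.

0.62500

Gv0 = (3.000000, 0.000000, 4.000000); divide by 4.000000 → v1 = (0.750000, 0.000000, 1.000000)
Gv1 = (6.250000, 4.000000, 10.000000); divide by 10.000000 → v2 = (0.625000, 0.400000, 1.000000)
Requested entry of v2: 25/40 = 0.62500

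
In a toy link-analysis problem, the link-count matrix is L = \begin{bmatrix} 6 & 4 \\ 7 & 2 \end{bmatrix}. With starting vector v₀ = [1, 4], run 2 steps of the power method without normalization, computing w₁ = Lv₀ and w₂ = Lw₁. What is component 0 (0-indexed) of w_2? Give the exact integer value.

192

w1 = Lv₀ = (6·1 + 4·4; 7·1 + 2·4) = (22, 15)
w2 = Lw1 = (6·22 + 4·15; 7·22 + 2·15) = (192, 184)
The requested component of w2 is 192.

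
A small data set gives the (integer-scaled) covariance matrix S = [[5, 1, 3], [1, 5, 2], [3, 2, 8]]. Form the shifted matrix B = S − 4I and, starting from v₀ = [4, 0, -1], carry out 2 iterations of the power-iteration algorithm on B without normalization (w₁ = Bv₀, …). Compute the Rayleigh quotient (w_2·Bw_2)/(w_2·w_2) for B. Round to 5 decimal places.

6.69552

B = S − 4I has rows (1, 1, 3); (1, 1, 2); (3, 2, 4)
w1 = Bv₀ = (1, 2, 8)
w2 = Bw1 = (27, 19, 39)
Bw2 = (163, 124, 275)
w2·Bw2 = 17482; w2·w2 = 2611; μ ≈ 17482/2611 = 6.69552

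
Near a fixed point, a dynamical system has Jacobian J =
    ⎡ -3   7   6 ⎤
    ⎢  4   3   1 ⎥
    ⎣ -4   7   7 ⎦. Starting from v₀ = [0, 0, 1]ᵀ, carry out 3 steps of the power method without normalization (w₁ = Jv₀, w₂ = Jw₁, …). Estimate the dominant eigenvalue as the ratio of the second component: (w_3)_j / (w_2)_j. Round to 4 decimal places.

w1 = Jv₀ = (6, 1, 7)
w2 = Jw1 = (31, 34, 32)
w3 = Jw2 = (337, 258, 338)
Ratio at component: 258 / 34 = 7.5882

λ ≈ 7.5882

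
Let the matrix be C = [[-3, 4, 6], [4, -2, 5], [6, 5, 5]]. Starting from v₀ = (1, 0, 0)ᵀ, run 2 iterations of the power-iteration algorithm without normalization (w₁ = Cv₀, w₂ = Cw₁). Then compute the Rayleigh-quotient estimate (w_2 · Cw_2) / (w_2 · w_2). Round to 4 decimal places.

w1 = Cv₀ = ((-3)·1 + 4·0 + 6·0; 4·1 + (-2)·0 + 5·0; 6·1 + 5·0 + 5·0) = (-3, 4, 6)
w2 = Cw1 = ((-3)·(-3) + 4·4 + 6·6; 4·(-3) + (-2)·4 + 5·6; 6·(-3) + 5·4 + 5·6) = (61, 10, 32)
Cw2 = (49, 384, 576)
w2·Cw2 = 61·49 + 10·384 + 32·576 = 25261; w2·w2 = 61·61 + 10·10 + 32·32 = 4845
λ ≈ 25261/4845 = 5.2138

λ ≈ 5.2138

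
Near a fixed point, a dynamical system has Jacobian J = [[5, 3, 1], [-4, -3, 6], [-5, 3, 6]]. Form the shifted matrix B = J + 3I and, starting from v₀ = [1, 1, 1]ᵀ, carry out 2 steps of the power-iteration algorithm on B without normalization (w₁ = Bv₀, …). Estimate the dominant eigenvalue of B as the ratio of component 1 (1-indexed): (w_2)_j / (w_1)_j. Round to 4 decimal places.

μ ≈ 9.0833

B = J + 3I has rows (8, 3, 1); (-4, 0, 6); (-5, 3, 9)
w1 = Bv₀ = (12, 2, 7)
w2 = Bw1 = (109, -6, 9)
Ratio: 109/12 = 9.0833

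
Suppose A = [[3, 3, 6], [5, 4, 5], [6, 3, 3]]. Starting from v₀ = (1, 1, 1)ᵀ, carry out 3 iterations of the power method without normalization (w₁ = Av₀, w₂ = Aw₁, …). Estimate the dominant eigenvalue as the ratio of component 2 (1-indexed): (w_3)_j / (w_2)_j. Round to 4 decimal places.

w1 = Av₀ = (12, 14, 12)
w2 = Aw1 = (150, 176, 150)
w3 = Aw2 = (1878, 2204, 1878)
Ratio at component: 2204 / 176 = 12.5227

12.5227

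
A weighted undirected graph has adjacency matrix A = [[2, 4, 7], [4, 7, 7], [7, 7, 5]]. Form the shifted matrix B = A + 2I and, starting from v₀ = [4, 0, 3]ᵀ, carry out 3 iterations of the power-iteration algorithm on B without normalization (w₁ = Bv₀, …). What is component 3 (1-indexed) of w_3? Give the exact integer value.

B = A + 2I has rows (4, 4, 7); (4, 9, 7); (7, 7, 7)
w1 = Bv₀ = (37, 37, 49)
w2 = Bw1 = (639, 824, 861)
w3 = Bw2 = (11879, 15999, 16268)
Requested component of w3: 16268

16268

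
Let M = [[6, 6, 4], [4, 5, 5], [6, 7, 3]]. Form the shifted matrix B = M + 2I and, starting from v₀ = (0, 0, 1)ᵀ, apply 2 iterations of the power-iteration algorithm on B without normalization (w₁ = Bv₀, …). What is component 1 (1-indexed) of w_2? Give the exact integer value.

B = M + 2I has rows (8, 6, 4); (4, 7, 5); (6, 7, 5)
w1 = Bv₀ = (4, 5, 5)
w2 = Bw1 = (82, 76, 84)
Requested component of w2: 82

82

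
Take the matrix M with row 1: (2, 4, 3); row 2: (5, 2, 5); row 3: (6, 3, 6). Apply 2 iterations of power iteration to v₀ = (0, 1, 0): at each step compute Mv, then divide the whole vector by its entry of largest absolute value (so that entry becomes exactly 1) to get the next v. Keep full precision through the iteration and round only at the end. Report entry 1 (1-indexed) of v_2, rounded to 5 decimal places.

0.52083

Mv0 = (4.000000, 2.000000, 3.000000); divide by 4.000000 → v1 = (1.000000, 0.500000, 0.750000)
Mv1 = (6.250000, 9.750000, 12.000000); divide by 12.000000 → v2 = (0.520833, 0.812500, 1.000000)
Requested entry of v2: 25/48 = 0.52083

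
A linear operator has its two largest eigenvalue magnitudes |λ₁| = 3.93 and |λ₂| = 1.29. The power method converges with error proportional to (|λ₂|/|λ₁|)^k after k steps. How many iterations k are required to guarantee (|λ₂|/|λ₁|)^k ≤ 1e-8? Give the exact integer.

17

|λ₂/λ₁| = 1.29/3.93 = 0.32824
Need k ≥ ln(1e-8) / ln(0.32824) = -18.4207 / -1.1140 ≈ 16.536
Smallest integer k satisfying the bound: 17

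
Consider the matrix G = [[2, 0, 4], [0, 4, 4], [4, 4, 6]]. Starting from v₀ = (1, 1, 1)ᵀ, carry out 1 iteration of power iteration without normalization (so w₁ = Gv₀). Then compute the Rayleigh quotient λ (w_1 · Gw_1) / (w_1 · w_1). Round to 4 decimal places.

w1 = Gv₀ = (2·1 + 0·1 + 4·1; 0·1 + 4·1 + 4·1; 4·1 + 4·1 + 6·1) = (6, 8, 14)
Gw1 = (68, 88, 140)
w1·Gw1 = 6·68 + 8·88 + 14·140 = 3072; w1·w1 = 6·6 + 8·8 + 14·14 = 296
λ ≈ 3072/296 = 10.3784

λ ≈ 10.3784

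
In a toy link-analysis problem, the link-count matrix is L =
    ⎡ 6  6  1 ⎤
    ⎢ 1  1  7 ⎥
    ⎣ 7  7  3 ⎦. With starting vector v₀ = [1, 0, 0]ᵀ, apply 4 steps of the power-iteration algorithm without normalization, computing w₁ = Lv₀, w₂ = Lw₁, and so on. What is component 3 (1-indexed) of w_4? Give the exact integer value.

w1 = Lv₀ = (6·1 + 6·0 + 1·0; 1·1 + 1·0 + 7·0; 7·1 + 7·0 + 3·0) = (6, 1, 7)
w2 = Lw1 = (6·6 + 6·1 + 1·7; 1·6 + 1·1 + 7·7; 7·6 + 7·1 + 3·7) = (49, 56, 70)
w3 = Lw2 = (700, 595, 945)
w4 = Lw3 = (8715, 7910, 11900)
The requested component of w4 is 11900.

11900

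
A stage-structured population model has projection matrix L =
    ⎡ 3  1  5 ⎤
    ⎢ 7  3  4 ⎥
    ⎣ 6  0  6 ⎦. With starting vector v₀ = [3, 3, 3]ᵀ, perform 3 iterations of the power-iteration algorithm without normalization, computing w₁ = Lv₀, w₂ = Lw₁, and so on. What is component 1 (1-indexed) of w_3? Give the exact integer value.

3258

w1 = Lv₀ = (3·3 + 1·3 + 5·3; 7·3 + 3·3 + 4·3; 6·3 + 0·3 + 6·3) = (27, 42, 36)
w2 = Lw1 = (3·27 + 1·42 + 5·36; 7·27 + 3·42 + 4·36; 6·27 + 0·42 + 6·36) = (303, 459, 378)
w3 = Lw2 = (3258, 5010, 4086)
The requested component of w3 is 3258.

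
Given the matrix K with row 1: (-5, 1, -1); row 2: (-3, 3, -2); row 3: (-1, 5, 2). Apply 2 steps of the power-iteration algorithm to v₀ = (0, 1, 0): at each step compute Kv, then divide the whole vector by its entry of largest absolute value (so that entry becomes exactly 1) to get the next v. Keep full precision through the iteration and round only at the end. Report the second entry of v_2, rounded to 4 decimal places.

-0.1667

Kv0 = (1.00000, 3.00000, 5.00000); divide by 5.00000 → v1 = (0.20000, 0.60000, 1.00000)
Kv1 = (-1.40000, -0.80000, 4.80000); divide by 4.80000 → v2 = (-0.29167, -0.16667, 1.00000)
Requested entry of v2: -4/24 = -0.1667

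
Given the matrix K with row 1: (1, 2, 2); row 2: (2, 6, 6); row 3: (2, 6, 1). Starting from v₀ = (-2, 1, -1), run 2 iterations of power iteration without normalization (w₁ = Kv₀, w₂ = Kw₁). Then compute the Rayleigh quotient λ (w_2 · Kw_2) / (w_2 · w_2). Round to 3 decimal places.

w1 = Kv₀ = (1·(-2) + 2·1 + 2·(-1); 2·(-2) + 6·1 + 6·(-1); 2·(-2) + 6·1 + 1·(-1)) = (-2, -4, 1)
w2 = Kw1 = (1·(-2) + 2·(-4) + 2·1; 2·(-2) + 6·(-4) + 6·1; 2·(-2) + 6·(-4) + 1·1) = (-8, -22, -27)
Kw2 = (-106, -310, -175)
w2·Kw2 = (-8)·(-106) + (-22)·(-310) + (-27)·(-175) = 12393; w2·w2 = (-8)·(-8) + (-22)·(-22) + (-27)·(-27) = 1277
λ ≈ 12393/1277 = 9.705

9.705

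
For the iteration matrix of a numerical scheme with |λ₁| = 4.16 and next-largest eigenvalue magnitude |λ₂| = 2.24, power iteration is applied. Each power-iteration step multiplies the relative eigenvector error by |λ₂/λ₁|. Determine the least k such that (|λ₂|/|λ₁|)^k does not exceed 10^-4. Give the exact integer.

|λ₂/λ₁| = 2.24/4.16 = 0.53846
Need k ≥ ln(10^-4) / ln(0.53846) = -9.2103 / -0.6190 ≈ 14.878
Smallest integer k satisfying the bound: 15

15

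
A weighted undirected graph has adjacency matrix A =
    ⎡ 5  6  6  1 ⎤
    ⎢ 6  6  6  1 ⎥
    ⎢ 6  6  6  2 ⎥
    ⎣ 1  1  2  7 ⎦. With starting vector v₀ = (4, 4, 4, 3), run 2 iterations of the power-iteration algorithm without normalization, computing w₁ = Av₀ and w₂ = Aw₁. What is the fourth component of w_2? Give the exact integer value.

w1 = Av₀ = (5·4 + 6·4 + 6·4 + 1·3; 6·4 + 6·4 + 6·4 + 1·3; 6·4 + 6·4 + 6·4 + 2·3; 1·4 + 1·4 + 2·4 + 7·3) = (71, 75, 78, 37)
w2 = Aw1 = (5·71 + 6·75 + 6·78 + 1·37; 6·71 + 6·75 + 6·78 + 1·37; 6·71 + 6·75 + 6·78 + 2·37; 1·71 + 1·75 + 2·78 + 7·37) = (1310, 1381, 1418, 561)
The requested component of w2 is 561.

561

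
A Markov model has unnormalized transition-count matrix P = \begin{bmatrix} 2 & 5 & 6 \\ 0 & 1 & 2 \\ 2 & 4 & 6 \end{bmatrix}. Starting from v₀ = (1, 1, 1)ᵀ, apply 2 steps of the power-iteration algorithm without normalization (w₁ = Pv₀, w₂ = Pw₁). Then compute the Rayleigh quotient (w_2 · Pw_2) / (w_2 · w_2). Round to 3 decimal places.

λ ≈ 9.039

w1 = Pv₀ = (2·1 + 5·1 + 6·1; 0·1 + 1·1 + 2·1; 2·1 + 4·1 + 6·1) = (13, 3, 12)
w2 = Pw1 = (2·13 + 5·3 + 6·12; 0·13 + 1·3 + 2·12; 2·13 + 4·3 + 6·12) = (113, 27, 110)
Pw2 = (1021, 247, 994)
w2·Pw2 = 113·1021 + 27·247 + 110·994 = 231382; w2·w2 = 113·113 + 27·27 + 110·110 = 25598
λ ≈ 231382/25598 = 9.039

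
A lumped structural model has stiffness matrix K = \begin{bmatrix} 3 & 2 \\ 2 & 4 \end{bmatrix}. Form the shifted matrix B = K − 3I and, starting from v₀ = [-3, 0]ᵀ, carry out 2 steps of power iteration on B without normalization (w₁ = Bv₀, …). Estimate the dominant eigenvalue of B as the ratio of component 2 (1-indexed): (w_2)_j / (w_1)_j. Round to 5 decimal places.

B = K − 3I has rows (0, 2); (2, 1)
w1 = Bv₀ = (0, -6)
w2 = Bw1 = (-12, -6)
Ratio: -6/-6 = 1.00000

μ ≈ 1.00000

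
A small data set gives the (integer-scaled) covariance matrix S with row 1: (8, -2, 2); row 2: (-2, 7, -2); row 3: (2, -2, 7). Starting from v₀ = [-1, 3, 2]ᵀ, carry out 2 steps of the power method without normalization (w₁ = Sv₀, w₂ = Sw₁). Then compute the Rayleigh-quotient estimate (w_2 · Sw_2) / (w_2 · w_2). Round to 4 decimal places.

9.7676

w1 = Sv₀ = (8·(-1) + (-2)·3 + 2·2; (-2)·(-1) + 7·3 + (-2)·2; 2·(-1) + (-2)·3 + 7·2) = (-10, 19, 6)
w2 = Sw1 = (8·(-10) + (-2)·19 + 2·6; (-2)·(-10) + 7·19 + (-2)·6; 2·(-10) + (-2)·19 + 7·6) = (-106, 141, -16)
Sw2 = (-1162, 1231, -606)
w2·Sw2 = (-106)·(-1162) + 141·1231 + (-16)·(-606) = 306439; w2·w2 = (-106)·(-106) + 141·141 + (-16)·(-16) = 31373
λ ≈ 306439/31373 = 9.7676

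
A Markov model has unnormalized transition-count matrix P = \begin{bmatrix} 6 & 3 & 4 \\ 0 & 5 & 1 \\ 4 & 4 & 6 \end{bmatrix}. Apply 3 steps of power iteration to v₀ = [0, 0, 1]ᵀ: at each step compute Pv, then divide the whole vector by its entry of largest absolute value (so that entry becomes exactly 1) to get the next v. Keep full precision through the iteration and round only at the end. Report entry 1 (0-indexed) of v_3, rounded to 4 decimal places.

Pv0 = (4.00000, 1.00000, 6.00000); divide by 6.00000 → v1 = (0.66667, 0.16667, 1.00000)
Pv1 = (8.50000, 1.83333, 9.33333); divide by 9.33333 → v2 = (0.91071, 0.19643, 1.00000)
Pv2 = (10.05357, 1.98214, 10.42857); divide by 10.42857 → v3 = (0.96404, 0.19007, 1.00000)
Requested entry of v3: 111/584 = 0.1901

0.1901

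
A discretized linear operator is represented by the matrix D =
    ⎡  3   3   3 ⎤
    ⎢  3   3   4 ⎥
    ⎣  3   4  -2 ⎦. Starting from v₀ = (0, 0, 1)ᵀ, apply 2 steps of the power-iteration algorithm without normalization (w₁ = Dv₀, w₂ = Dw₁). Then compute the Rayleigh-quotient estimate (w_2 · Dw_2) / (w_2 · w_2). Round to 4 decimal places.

5.0980

w1 = Dv₀ = (3·0 + 3·0 + 3·1; 3·0 + 3·0 + 4·1; 3·0 + 4·0 + (-2)·1) = (3, 4, -2)
w2 = Dw1 = (3·3 + 3·4 + 3·(-2); 3·3 + 3·4 + 4·(-2); 3·3 + 4·4 + (-2)·(-2)) = (15, 13, 29)
Dw2 = (171, 200, 39)
w2·Dw2 = 15·171 + 13·200 + 29·39 = 6296; w2·w2 = 15·15 + 13·13 + 29·29 = 1235
λ ≈ 6296/1235 = 5.0980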